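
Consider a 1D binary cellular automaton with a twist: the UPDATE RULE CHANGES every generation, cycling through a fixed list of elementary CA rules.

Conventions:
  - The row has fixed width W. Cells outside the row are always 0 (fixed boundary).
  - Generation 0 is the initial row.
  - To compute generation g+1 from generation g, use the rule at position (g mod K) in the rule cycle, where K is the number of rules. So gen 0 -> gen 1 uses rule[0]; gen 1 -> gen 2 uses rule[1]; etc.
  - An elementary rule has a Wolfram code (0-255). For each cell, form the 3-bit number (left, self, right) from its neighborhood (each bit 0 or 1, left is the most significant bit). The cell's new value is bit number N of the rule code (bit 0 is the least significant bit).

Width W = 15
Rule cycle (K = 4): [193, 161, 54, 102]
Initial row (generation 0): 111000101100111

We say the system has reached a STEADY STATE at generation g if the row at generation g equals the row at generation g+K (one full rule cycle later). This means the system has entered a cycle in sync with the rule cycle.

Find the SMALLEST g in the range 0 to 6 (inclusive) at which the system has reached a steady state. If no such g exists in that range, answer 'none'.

Gen 0: 111000101100111
Gen 1 (rule 193): 011010000100011
Gen 2 (rule 161): 000100110001000
Gen 3 (rule 54): 001111001011100
Gen 4 (rule 102): 010001011100100
Gen 5 (rule 193): 000100001100001
Gen 6 (rule 161): 110001100001100
Gen 7 (rule 54): 001010010010010
Gen 8 (rule 102): 011110110110110
Gen 9 (rule 193): 001110010010010
Gen 10 (rule 161): 100100000000000

Answer: none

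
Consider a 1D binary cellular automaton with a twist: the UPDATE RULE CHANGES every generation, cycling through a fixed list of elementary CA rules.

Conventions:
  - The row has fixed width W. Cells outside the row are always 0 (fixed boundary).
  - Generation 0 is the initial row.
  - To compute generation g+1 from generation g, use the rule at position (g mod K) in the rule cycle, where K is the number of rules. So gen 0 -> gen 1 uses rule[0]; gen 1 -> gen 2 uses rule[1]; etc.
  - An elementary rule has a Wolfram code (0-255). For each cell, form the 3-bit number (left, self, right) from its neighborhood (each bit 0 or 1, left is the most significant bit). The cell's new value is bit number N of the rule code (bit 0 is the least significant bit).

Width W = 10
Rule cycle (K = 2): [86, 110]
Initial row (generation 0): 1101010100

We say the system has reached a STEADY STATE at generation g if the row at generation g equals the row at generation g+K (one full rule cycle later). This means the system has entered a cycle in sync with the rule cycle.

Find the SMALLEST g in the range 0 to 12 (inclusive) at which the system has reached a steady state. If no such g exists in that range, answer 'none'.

Gen 0: 1101010100
Gen 1 (rule 86): 0101010110
Gen 2 (rule 110): 1111111110
Gen 3 (rule 86): 0000000011
Gen 4 (rule 110): 0000000111
Gen 5 (rule 86): 0000001001
Gen 6 (rule 110): 0000011011
Gen 7 (rule 86): 0000101001
Gen 8 (rule 110): 0001111011
Gen 9 (rule 86): 0010001001
Gen 10 (rule 110): 0110011011
Gen 11 (rule 86): 1011101001
Gen 12 (rule 110): 1110111011
Gen 13 (rule 86): 0010001001
Gen 14 (rule 110): 0110011011

Answer: none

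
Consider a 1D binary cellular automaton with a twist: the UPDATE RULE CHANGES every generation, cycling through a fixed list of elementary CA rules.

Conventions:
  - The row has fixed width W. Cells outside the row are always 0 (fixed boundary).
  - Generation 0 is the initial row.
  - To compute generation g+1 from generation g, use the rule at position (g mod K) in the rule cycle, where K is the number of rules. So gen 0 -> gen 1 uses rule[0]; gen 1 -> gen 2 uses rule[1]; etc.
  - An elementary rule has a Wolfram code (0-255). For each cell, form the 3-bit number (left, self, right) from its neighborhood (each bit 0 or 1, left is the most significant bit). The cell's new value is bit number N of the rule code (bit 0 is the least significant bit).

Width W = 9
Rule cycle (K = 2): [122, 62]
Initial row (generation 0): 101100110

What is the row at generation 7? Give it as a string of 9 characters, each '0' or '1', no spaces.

Answer: 111101100

Derivation:
Gen 0: 101100110
Gen 1 (rule 122): 011111111
Gen 2 (rule 62): 110000000
Gen 3 (rule 122): 111000000
Gen 4 (rule 62): 100100000
Gen 5 (rule 122): 011010000
Gen 6 (rule 62): 110111000
Gen 7 (rule 122): 111101100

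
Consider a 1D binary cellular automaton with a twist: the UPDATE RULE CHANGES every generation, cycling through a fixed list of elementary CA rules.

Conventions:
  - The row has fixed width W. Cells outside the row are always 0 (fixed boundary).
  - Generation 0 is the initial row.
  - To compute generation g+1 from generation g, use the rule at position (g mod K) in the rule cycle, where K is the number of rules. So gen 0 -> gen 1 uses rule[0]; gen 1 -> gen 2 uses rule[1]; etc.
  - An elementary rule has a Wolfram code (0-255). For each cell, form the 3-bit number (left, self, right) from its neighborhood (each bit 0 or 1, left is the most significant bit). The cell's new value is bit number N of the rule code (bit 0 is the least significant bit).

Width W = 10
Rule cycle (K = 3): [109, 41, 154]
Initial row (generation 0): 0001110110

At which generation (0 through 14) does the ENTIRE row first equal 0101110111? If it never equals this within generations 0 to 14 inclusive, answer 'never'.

Answer: 7

Derivation:
Gen 0: 0001110110
Gen 1 (rule 109): 1101011110
Gen 2 (rule 41): 1010110000
Gen 3 (rule 154): 0000101000
Gen 4 (rule 109): 1110111011
Gen 5 (rule 41): 1001100110
Gen 6 (rule 154): 0111011101
Gen 7 (rule 109): 0101110111
Gen 8 (rule 41): 0011001100
Gen 9 (rule 154): 0110111010
Gen 10 (rule 109): 0111101110
Gen 11 (rule 41): 0100011000
Gen 12 (rule 154): 1010110100
Gen 13 (rule 109): 1111111101
Gen 14 (rule 41): 1000000010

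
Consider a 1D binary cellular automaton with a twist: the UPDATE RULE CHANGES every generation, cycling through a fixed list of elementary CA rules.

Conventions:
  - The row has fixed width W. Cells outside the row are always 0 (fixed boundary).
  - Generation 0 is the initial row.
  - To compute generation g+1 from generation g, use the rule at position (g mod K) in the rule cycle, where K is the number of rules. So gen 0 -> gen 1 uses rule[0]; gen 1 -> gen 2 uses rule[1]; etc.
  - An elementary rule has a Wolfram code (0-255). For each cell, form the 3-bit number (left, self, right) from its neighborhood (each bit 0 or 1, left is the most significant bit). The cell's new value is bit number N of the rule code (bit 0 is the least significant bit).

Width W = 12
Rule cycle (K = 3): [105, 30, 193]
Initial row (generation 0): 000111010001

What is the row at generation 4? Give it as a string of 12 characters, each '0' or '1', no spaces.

Gen 0: 000111010001
Gen 1 (rule 105): 110101100100
Gen 2 (rule 30): 100101011110
Gen 3 (rule 193): 000000001110
Gen 4 (rule 105): 111111101010

Answer: 111111101010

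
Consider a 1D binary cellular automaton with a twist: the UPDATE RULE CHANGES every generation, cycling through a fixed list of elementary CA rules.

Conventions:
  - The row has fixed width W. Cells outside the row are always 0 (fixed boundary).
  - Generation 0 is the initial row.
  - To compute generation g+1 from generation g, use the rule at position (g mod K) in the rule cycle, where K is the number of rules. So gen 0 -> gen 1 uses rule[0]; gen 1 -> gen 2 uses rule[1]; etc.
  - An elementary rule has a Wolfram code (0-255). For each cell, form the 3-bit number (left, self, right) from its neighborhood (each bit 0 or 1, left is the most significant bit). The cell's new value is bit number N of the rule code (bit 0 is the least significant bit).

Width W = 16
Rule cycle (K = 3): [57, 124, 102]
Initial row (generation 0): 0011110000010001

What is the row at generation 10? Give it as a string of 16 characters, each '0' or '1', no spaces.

Gen 0: 0011110000010001
Gen 1 (rule 57): 1010001111001100
Gen 2 (rule 124): 1111001001101110
Gen 3 (rule 102): 0001011010110010
Gen 4 (rule 57): 1100110101101001
Gen 5 (rule 124): 1110111111111101
Gen 6 (rule 102): 0011000000000111
Gen 7 (rule 57): 1010111111110100
Gen 8 (rule 124): 1111100000011110
Gen 9 (rule 102): 0000100000100010
Gen 10 (rule 57): 1110011110011001

Answer: 1110011110011001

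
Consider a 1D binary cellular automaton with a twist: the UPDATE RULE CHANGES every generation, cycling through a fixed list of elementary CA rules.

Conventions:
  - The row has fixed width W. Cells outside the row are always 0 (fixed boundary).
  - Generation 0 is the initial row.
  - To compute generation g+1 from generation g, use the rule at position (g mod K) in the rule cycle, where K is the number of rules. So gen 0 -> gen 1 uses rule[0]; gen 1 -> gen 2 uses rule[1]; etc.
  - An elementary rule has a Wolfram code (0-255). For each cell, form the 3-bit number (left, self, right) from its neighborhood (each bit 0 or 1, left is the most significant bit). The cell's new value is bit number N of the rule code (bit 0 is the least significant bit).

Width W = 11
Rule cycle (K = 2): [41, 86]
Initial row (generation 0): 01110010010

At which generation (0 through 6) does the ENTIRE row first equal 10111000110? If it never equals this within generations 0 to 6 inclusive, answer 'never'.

Answer: 6

Derivation:
Gen 0: 01110010010
Gen 1 (rule 41): 01000000000
Gen 2 (rule 86): 11100000000
Gen 3 (rule 41): 10001111111
Gen 4 (rule 86): 11010000001
Gen 5 (rule 41): 10100111100
Gen 6 (rule 86): 10111000110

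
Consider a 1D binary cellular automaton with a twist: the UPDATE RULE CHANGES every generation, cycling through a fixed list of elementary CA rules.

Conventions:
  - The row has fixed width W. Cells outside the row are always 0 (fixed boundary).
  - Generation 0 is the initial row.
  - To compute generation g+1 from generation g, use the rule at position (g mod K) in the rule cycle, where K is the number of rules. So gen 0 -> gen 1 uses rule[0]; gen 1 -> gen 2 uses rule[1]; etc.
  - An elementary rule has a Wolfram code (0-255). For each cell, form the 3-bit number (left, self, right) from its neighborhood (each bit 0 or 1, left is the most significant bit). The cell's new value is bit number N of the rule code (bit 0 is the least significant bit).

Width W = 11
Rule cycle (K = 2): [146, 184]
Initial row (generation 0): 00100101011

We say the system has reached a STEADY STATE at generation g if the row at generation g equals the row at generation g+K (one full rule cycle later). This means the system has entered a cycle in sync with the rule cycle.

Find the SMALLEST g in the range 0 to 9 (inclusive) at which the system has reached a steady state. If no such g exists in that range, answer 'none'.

Answer: none

Derivation:
Gen 0: 00100101011
Gen 1 (rule 146): 01011000000
Gen 2 (rule 184): 00110100000
Gen 3 (rule 146): 01000010000
Gen 4 (rule 184): 00100001000
Gen 5 (rule 146): 01010010100
Gen 6 (rule 184): 00101001010
Gen 7 (rule 146): 01000110001
Gen 8 (rule 184): 00100101000
Gen 9 (rule 146): 01011000100
Gen 10 (rule 184): 00110100010
Gen 11 (rule 146): 01000010101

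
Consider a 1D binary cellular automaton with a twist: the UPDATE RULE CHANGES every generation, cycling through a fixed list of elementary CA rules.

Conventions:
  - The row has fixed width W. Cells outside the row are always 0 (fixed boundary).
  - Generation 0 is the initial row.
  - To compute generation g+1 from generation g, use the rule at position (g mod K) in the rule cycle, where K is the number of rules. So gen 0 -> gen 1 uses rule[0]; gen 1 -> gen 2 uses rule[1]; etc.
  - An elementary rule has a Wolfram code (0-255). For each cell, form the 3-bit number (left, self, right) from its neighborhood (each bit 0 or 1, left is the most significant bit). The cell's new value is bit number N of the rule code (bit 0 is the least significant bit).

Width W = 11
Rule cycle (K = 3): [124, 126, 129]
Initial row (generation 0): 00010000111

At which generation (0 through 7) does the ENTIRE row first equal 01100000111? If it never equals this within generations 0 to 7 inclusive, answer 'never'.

Gen 0: 00010000111
Gen 1 (rule 124): 00011000101
Gen 2 (rule 126): 00111101111
Gen 3 (rule 129): 10011000110
Gen 4 (rule 124): 11011100111
Gen 5 (rule 126): 11110111101
Gen 6 (rule 129): 01100011000
Gen 7 (rule 124): 01110011100

Answer: never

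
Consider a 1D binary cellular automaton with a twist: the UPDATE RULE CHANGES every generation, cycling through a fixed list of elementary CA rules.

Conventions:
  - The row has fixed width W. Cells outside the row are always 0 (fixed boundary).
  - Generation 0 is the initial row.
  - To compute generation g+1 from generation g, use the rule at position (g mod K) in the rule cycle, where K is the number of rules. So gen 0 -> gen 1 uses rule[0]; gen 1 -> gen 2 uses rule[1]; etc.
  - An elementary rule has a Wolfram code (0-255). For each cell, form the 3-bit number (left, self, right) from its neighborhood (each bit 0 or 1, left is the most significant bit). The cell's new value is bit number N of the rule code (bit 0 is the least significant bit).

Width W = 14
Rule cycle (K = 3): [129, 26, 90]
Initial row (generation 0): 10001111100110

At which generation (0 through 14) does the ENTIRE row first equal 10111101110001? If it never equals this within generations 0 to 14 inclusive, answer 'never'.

Gen 0: 10001111100110
Gen 1 (rule 129): 00100111000000
Gen 2 (rule 26): 01011100100000
Gen 3 (rule 90): 10010111010000
Gen 4 (rule 129): 00000010000111
Gen 5 (rule 26): 00000101001100
Gen 6 (rule 90): 00001000111110
Gen 7 (rule 129): 11100010011100
Gen 8 (rule 26): 10010101110010
Gen 9 (rule 90): 01100001011101
Gen 10 (rule 129): 00001100001000
Gen 11 (rule 26): 00011010010100
Gen 12 (rule 90): 00111001100010
Gen 13 (rule 129): 10010000001000
Gen 14 (rule 26): 01101000010100

Answer: never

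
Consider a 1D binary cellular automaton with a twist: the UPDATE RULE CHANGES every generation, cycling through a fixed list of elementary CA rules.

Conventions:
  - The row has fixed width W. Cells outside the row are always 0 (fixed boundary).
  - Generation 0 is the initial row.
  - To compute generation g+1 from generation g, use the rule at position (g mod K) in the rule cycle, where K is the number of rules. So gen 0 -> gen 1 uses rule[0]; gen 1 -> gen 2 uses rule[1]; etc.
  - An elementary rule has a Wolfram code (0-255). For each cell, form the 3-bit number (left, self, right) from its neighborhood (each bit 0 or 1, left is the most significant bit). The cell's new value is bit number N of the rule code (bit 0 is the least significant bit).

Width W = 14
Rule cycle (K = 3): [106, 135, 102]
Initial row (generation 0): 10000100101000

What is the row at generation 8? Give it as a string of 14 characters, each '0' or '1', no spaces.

Gen 0: 10000100101000
Gen 1 (rule 106): 00001001010000
Gen 2 (rule 135): 11111011010111
Gen 3 (rule 102): 00001101111001
Gen 4 (rule 106): 00011111001010
Gen 5 (rule 135): 11101110011010
Gen 6 (rule 102): 00110010101110
Gen 7 (rule 106): 01110101011010
Gen 8 (rule 135): 10100101000010

Answer: 10100101000010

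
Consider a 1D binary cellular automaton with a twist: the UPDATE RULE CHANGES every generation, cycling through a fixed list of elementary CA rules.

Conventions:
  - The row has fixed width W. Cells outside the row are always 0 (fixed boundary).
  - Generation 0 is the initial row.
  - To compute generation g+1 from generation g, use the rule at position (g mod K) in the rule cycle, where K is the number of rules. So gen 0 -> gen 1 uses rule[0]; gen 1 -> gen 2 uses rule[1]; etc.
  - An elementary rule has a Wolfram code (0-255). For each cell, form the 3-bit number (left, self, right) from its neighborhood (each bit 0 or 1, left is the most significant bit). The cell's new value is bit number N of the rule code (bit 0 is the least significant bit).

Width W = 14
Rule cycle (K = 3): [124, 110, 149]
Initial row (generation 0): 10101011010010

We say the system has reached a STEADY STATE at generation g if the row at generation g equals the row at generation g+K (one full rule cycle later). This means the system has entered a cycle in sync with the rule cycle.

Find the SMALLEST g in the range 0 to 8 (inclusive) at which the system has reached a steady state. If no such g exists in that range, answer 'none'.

Answer: none

Derivation:
Gen 0: 10101011010010
Gen 1 (rule 124): 11111111111011
Gen 2 (rule 110): 10000000001111
Gen 3 (rule 149): 11111111100110
Gen 4 (rule 124): 10000000110111
Gen 5 (rule 110): 10000001111101
Gen 6 (rule 149): 11111100111001
Gen 7 (rule 124): 10000110101101
Gen 8 (rule 110): 10001111111111
Gen 9 (rule 149): 11100111111110
Gen 10 (rule 124): 10110100000011
Gen 11 (rule 110): 11111100000111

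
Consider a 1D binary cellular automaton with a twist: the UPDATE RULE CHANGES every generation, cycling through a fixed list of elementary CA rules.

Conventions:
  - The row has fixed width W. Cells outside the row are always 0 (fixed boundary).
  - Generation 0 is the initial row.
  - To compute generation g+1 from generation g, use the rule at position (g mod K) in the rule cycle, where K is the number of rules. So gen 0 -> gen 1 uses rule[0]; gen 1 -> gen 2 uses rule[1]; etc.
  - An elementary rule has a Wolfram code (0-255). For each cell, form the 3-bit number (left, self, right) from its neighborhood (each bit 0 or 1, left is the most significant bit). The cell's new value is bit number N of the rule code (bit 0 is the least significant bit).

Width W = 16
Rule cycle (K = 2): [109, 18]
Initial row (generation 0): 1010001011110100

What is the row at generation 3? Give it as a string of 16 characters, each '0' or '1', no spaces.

Answer: 1111111101101111

Derivation:
Gen 0: 1010001011110100
Gen 1 (rule 109): 1110101110011101
Gen 2 (rule 18): 0000000001100000
Gen 3 (rule 109): 1111111101101111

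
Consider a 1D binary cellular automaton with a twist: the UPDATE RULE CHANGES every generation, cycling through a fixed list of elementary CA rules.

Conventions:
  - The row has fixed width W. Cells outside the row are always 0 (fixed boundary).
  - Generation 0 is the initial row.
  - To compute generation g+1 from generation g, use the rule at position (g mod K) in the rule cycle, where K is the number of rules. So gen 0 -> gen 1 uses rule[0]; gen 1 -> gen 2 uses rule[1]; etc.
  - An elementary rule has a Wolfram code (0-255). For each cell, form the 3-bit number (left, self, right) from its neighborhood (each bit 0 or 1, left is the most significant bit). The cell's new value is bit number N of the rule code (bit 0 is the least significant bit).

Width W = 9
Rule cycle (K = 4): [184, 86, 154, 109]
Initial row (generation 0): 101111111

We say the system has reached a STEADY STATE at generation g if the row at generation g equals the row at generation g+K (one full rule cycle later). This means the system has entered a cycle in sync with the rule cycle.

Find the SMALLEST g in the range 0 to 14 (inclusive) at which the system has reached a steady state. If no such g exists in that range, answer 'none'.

Answer: none

Derivation:
Gen 0: 101111111
Gen 1 (rule 184): 011111110
Gen 2 (rule 86): 100000011
Gen 3 (rule 154): 010000110
Gen 4 (rule 109): 010110110
Gen 5 (rule 184): 001101101
Gen 6 (rule 86): 010100101
Gen 7 (rule 154): 100011000
Gen 8 (rule 109): 101011011
Gen 9 (rule 184): 010110110
Gen 10 (rule 86): 110010011
Gen 11 (rule 154): 101101110
Gen 12 (rule 109): 111111010
Gen 13 (rule 184): 111110101
Gen 14 (rule 86): 000010101
Gen 15 (rule 154): 000100000
Gen 16 (rule 109): 110101111
Gen 17 (rule 184): 101011110
Gen 18 (rule 86): 101000011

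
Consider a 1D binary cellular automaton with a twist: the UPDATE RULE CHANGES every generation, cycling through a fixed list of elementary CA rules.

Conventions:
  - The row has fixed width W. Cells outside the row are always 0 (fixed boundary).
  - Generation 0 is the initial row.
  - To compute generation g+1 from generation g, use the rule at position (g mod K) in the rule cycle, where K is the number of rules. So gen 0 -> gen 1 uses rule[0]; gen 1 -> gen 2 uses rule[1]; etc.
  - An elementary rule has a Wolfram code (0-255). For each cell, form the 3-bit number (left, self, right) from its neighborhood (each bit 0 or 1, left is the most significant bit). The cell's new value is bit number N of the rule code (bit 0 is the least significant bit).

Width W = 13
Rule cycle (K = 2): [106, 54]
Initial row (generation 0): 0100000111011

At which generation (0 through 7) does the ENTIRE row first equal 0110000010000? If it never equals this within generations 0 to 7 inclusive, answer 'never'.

Answer: 5

Derivation:
Gen 0: 0100000111011
Gen 1 (rule 106): 1000001101111
Gen 2 (rule 54): 1100010010000
Gen 3 (rule 106): 1100100100000
Gen 4 (rule 54): 0011111110000
Gen 5 (rule 106): 0110000010000
Gen 6 (rule 54): 1001000111000
Gen 7 (rule 106): 0010001101000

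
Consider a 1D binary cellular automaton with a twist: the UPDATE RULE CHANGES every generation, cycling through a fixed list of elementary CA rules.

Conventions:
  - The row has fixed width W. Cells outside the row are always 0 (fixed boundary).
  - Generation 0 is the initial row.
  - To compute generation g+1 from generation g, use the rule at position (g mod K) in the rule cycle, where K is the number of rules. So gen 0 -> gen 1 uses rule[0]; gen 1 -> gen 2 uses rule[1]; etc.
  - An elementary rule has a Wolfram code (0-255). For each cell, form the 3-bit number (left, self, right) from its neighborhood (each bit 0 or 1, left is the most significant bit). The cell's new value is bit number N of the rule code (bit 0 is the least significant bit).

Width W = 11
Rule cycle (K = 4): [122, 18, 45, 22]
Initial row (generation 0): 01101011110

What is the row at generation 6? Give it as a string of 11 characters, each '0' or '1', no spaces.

Gen 0: 01101011110
Gen 1 (rule 122): 11110110011
Gen 2 (rule 18): 00000001100
Gen 3 (rule 45): 11111101001
Gen 4 (rule 22): 00000001111
Gen 5 (rule 122): 00000011001
Gen 6 (rule 18): 00000100110

Answer: 00000100110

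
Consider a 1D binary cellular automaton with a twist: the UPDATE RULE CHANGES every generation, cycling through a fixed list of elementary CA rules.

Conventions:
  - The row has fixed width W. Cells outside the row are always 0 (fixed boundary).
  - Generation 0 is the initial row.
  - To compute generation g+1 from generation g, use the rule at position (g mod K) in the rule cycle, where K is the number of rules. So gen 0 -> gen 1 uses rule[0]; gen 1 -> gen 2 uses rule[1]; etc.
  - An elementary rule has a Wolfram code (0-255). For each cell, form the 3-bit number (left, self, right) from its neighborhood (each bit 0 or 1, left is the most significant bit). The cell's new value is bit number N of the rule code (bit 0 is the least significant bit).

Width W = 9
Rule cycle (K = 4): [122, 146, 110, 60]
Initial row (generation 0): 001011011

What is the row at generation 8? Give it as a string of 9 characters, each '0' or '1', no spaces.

Gen 0: 001011011
Gen 1 (rule 122): 010111111
Gen 2 (rule 146): 100011110
Gen 3 (rule 110): 100110010
Gen 4 (rule 60): 110101011
Gen 5 (rule 122): 111010111
Gen 6 (rule 146): 010000010
Gen 7 (rule 110): 110000110
Gen 8 (rule 60): 101000101

Answer: 101000101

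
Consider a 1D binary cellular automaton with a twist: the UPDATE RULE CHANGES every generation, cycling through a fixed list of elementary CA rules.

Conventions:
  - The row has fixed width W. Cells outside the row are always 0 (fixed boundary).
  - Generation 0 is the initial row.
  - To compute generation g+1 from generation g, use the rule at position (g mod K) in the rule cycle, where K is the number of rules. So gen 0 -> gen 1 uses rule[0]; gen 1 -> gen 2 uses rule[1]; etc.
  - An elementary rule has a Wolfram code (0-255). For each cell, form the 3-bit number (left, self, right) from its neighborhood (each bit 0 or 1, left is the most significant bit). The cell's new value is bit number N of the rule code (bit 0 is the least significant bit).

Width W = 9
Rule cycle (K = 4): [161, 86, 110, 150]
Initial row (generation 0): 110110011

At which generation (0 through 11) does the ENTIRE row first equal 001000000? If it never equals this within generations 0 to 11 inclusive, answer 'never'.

Answer: 1

Derivation:
Gen 0: 110110011
Gen 1 (rule 161): 001000000
Gen 2 (rule 86): 011100000
Gen 3 (rule 110): 110100000
Gen 4 (rule 150): 000110000
Gen 5 (rule 161): 110000111
Gen 6 (rule 86): 011001001
Gen 7 (rule 110): 111011011
Gen 8 (rule 150): 010000000
Gen 9 (rule 161): 000111111
Gen 10 (rule 86): 001000001
Gen 11 (rule 110): 011000011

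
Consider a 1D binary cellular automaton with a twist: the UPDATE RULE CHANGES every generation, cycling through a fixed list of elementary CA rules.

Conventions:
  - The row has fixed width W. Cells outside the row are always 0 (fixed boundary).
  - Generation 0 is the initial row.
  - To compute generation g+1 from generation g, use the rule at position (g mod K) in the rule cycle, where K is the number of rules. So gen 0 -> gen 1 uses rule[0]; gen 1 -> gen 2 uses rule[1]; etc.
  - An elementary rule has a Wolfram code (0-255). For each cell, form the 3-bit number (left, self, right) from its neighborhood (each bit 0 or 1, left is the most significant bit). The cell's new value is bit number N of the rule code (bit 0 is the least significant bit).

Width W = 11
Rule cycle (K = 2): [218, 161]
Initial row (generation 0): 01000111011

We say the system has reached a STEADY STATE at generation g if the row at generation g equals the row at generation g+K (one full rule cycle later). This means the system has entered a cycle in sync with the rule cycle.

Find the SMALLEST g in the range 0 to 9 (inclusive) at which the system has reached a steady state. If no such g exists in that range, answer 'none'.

Answer: 7

Derivation:
Gen 0: 01000111011
Gen 1 (rule 218): 10101111011
Gen 2 (rule 161): 01010110100
Gen 3 (rule 218): 10000110010
Gen 4 (rule 161): 00110000000
Gen 5 (rule 218): 01111000000
Gen 6 (rule 161): 00110011111
Gen 7 (rule 218): 01111111111
Gen 8 (rule 161): 00111111110
Gen 9 (rule 218): 01111111111
Gen 10 (rule 161): 00111111110
Gen 11 (rule 218): 01111111111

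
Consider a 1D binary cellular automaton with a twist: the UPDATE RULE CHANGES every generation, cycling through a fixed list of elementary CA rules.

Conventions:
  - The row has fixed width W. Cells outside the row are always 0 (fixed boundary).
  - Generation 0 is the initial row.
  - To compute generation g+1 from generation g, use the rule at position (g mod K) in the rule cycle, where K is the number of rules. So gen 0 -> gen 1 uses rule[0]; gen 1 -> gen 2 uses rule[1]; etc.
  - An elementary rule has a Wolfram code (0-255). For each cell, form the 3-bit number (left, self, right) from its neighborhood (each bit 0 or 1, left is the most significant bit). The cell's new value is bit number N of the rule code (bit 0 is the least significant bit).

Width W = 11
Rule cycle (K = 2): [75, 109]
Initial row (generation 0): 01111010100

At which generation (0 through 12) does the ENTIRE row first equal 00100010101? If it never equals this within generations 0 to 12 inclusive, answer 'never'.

Answer: 11

Derivation:
Gen 0: 01111010100
Gen 1 (rule 75): 11001000001
Gen 2 (rule 109): 11001011101
Gen 3 (rule 75): 11010010100
Gen 4 (rule 109): 11110011101
Gen 5 (rule 75): 10010110100
Gen 6 (rule 109): 10011111101
Gen 7 (rule 75): 00110000100
Gen 8 (rule 109): 10110110101
Gen 9 (rule 75): 00110110000
Gen 10 (rule 109): 10111110111
Gen 11 (rule 75): 00100010101
Gen 12 (rule 109): 10101011111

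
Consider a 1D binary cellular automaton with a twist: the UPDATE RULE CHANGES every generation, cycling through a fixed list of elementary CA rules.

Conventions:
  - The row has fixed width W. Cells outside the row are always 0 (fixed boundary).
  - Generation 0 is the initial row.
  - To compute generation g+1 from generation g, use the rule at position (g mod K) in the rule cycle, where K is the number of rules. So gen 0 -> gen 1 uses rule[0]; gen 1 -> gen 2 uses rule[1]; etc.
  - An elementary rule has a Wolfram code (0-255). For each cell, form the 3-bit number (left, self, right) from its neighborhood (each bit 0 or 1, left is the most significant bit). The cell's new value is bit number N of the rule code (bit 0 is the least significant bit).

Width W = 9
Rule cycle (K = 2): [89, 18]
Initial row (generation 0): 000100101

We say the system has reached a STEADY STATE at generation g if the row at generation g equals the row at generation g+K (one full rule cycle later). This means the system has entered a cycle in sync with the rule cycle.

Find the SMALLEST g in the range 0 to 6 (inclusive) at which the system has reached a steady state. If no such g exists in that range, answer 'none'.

Gen 0: 000100101
Gen 1 (rule 89): 110010000
Gen 2 (rule 18): 001101000
Gen 3 (rule 89): 101100111
Gen 4 (rule 18): 000011000
Gen 5 (rule 89): 111011111
Gen 6 (rule 18): 000000000
Gen 7 (rule 89): 111111111
Gen 8 (rule 18): 000000000

Answer: 6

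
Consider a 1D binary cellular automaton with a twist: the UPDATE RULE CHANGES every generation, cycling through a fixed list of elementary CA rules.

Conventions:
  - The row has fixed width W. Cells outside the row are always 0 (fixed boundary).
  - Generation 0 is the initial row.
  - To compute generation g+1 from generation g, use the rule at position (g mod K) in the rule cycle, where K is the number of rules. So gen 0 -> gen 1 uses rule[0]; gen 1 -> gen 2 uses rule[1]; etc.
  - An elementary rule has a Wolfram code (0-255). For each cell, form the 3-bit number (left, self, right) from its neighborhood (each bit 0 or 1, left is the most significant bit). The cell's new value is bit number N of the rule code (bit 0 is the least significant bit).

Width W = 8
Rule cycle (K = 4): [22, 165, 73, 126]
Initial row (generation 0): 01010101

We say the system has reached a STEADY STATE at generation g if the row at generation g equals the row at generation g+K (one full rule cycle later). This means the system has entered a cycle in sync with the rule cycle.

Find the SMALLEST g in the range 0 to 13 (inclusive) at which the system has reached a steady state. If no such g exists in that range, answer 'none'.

Gen 0: 01010101
Gen 1 (rule 22): 11010101
Gen 2 (rule 165): 00111111
Gen 3 (rule 73): 10100001
Gen 4 (rule 126): 11110011
Gen 5 (rule 22): 00001100
Gen 6 (rule 165): 11100001
Gen 7 (rule 73): 10101100
Gen 8 (rule 126): 11111110
Gen 9 (rule 22): 00000001
Gen 10 (rule 165): 11111101
Gen 11 (rule 73): 10000100
Gen 12 (rule 126): 11001110
Gen 13 (rule 22): 00110001
Gen 14 (rule 165): 10000101
Gen 15 (rule 73): 00110000
Gen 16 (rule 126): 01111000
Gen 17 (rule 22): 10000100

Answer: none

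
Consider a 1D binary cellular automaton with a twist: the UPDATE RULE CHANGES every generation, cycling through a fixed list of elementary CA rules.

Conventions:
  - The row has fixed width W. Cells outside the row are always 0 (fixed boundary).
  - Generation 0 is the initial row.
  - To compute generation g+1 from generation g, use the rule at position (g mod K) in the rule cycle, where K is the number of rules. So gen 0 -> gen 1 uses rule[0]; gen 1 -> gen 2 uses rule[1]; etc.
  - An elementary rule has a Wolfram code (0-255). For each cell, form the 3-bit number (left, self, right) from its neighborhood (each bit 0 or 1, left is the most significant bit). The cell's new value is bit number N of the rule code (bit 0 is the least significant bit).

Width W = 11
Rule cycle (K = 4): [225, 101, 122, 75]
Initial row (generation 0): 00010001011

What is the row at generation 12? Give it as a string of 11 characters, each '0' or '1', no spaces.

Answer: 10000101011

Derivation:
Gen 0: 00010001011
Gen 1 (rule 225): 11000100101
Gen 2 (rule 101): 01010100111
Gen 3 (rule 122): 10101011101
Gen 4 (rule 75): 00000010100
Gen 5 (rule 225): 11111001001
Gen 6 (rule 101): 00001001001
Gen 7 (rule 122): 00010110110
Gen 8 (rule 75): 11100110110
Gen 9 (rule 225): 01100011010
Gen 10 (rule 101): 00101001110
Gen 11 (rule 122): 01010111011
Gen 12 (rule 75): 10000101011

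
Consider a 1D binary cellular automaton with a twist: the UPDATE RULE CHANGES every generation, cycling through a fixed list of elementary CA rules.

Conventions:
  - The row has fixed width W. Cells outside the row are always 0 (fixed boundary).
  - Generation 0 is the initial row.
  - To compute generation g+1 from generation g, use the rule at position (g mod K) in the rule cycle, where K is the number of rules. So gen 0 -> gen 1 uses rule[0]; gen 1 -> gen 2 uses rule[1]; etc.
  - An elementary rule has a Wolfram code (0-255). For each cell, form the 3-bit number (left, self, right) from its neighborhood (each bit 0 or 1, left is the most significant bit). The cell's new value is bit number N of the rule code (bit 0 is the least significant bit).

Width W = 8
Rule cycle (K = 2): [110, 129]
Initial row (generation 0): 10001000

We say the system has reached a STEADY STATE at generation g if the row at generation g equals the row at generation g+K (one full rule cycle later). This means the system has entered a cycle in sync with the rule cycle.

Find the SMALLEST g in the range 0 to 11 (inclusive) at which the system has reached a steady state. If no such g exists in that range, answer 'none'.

Gen 0: 10001000
Gen 1 (rule 110): 10011000
Gen 2 (rule 129): 00000011
Gen 3 (rule 110): 00000111
Gen 4 (rule 129): 11110010
Gen 5 (rule 110): 10010110
Gen 6 (rule 129): 00000000
Gen 7 (rule 110): 00000000
Gen 8 (rule 129): 11111111
Gen 9 (rule 110): 10000001
Gen 10 (rule 129): 00111100
Gen 11 (rule 110): 01100100
Gen 12 (rule 129): 00000001
Gen 13 (rule 110): 00000011

Answer: none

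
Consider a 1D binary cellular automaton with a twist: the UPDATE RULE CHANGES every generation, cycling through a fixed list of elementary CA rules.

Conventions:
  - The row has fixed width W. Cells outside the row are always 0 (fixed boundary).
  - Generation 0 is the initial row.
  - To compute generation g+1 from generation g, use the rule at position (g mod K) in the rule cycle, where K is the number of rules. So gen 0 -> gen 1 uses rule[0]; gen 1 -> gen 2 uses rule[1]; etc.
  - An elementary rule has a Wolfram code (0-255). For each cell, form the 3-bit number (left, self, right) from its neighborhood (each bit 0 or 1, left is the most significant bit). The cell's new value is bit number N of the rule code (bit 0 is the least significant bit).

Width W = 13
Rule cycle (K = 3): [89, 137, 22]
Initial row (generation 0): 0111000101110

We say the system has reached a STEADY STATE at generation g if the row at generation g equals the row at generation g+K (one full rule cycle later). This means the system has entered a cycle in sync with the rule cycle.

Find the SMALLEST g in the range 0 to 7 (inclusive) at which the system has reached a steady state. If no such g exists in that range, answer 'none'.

Gen 0: 0111000101110
Gen 1 (rule 89): 0101110001011
Gen 2 (rule 137): 0001100100010
Gen 3 (rule 22): 0010011110111
Gen 4 (rule 89): 1001010010101
Gen 5 (rule 137): 0000000000000
Gen 6 (rule 22): 0000000000000
Gen 7 (rule 89): 1111111111111
Gen 8 (rule 137): 1111111111110
Gen 9 (rule 22): 0000000000001
Gen 10 (rule 89): 1111111111100

Answer: none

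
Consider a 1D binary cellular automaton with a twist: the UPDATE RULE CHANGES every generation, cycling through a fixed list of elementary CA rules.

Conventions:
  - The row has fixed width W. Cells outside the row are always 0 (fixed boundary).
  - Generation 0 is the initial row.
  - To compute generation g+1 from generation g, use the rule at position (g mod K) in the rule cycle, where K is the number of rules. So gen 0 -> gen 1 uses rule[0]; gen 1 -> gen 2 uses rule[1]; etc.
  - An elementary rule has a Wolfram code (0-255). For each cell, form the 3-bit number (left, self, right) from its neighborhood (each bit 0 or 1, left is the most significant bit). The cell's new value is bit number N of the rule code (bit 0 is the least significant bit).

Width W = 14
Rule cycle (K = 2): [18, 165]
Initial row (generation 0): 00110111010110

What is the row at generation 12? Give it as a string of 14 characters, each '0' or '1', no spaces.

Answer: 11111111111111

Derivation:
Gen 0: 00110111010110
Gen 1 (rule 18): 01000000000001
Gen 2 (rule 165): 01011111111101
Gen 3 (rule 18): 10000000000000
Gen 4 (rule 165): 10111111111111
Gen 5 (rule 18): 00000000000000
Gen 6 (rule 165): 11111111111111
Gen 7 (rule 18): 00000000000000
Gen 8 (rule 165): 11111111111111
Gen 9 (rule 18): 00000000000000
Gen 10 (rule 165): 11111111111111
Gen 11 (rule 18): 00000000000000
Gen 12 (rule 165): 11111111111111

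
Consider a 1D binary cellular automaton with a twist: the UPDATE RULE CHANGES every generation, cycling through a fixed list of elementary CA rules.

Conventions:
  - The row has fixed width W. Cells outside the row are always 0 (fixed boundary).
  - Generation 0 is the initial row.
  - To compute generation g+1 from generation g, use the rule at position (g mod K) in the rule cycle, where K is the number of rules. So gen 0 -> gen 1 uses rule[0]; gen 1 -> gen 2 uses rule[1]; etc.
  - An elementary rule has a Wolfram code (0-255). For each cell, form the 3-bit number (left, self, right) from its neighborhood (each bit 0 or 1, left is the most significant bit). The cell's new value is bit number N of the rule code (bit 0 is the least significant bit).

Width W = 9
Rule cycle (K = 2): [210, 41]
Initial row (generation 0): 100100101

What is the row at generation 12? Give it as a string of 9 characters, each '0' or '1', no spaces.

Answer: 000101001

Derivation:
Gen 0: 100100101
Gen 1 (rule 210): 011011000
Gen 2 (rule 41): 010110011
Gen 3 (rule 210): 100011101
Gen 4 (rule 41): 001010010
Gen 5 (rule 210): 010001101
Gen 6 (rule 41): 000101010
Gen 7 (rule 210): 001000001
Gen 8 (rule 41): 100011100
Gen 9 (rule 210): 010101110
Gen 10 (rule 41): 001011000
Gen 11 (rule 210): 010001100
Gen 12 (rule 41): 000101001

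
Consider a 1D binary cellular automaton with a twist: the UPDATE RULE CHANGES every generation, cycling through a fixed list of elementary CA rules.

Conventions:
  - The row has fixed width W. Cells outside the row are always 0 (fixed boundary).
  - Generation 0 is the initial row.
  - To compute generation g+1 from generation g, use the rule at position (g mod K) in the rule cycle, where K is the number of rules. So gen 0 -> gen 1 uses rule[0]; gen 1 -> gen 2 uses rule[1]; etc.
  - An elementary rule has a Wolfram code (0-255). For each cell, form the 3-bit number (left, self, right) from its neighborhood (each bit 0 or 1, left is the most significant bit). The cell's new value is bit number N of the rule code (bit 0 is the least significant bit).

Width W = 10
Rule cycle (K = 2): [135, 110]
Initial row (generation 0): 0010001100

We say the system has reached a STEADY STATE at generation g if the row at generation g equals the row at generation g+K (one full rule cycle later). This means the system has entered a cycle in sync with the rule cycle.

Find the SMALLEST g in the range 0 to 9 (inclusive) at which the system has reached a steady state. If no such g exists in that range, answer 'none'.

Gen 0: 0010001100
Gen 1 (rule 135): 1110110001
Gen 2 (rule 110): 1011110011
Gen 3 (rule 135): 1001100100
Gen 4 (rule 110): 1011101100
Gen 5 (rule 135): 1001000001
Gen 6 (rule 110): 1011000011
Gen 7 (rule 135): 1000011100
Gen 8 (rule 110): 1000110100
Gen 9 (rule 135): 1011000101
Gen 10 (rule 110): 1111001111
Gen 11 (rule 135): 0110010110

Answer: none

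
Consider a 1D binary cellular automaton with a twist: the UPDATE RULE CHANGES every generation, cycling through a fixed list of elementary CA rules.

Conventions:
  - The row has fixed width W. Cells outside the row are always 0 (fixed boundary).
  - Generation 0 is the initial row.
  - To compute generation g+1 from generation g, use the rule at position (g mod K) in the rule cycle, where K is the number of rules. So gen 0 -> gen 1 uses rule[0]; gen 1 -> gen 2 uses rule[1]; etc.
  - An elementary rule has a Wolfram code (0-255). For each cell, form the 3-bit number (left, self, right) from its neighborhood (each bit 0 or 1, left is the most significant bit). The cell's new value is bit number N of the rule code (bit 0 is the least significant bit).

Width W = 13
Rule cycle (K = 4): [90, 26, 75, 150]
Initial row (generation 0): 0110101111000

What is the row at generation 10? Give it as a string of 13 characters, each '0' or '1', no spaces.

Answer: 1011001000110

Derivation:
Gen 0: 0110101111000
Gen 1 (rule 90): 1110001001100
Gen 2 (rule 26): 1001010111010
Gen 3 (rule 75): 0010000101000
Gen 4 (rule 150): 0111001101100
Gen 5 (rule 90): 1101111101110
Gen 6 (rule 26): 1001000001001
Gen 7 (rule 75): 0010011110010
Gen 8 (rule 150): 0111101101111
Gen 9 (rule 90): 1100101101001
Gen 10 (rule 26): 1011001000110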